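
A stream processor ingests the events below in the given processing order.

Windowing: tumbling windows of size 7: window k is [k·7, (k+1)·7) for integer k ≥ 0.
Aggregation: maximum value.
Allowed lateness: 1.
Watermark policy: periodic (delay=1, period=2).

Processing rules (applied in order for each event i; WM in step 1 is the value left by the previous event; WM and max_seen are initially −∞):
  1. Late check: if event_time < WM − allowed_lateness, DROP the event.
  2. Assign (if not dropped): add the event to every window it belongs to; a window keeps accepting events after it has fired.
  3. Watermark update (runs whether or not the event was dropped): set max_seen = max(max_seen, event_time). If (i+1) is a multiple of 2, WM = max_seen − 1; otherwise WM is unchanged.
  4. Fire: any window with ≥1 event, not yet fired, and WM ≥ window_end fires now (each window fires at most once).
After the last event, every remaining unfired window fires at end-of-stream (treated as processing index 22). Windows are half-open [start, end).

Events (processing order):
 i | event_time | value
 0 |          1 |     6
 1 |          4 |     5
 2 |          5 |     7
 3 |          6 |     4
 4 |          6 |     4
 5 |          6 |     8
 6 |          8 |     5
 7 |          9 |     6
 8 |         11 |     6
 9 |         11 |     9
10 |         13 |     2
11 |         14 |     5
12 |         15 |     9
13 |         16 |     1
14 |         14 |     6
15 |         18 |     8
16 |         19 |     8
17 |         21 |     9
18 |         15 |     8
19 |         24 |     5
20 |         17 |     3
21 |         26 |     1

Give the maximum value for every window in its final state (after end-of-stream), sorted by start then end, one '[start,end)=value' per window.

[0,7)=8 [7,14)=9 [14,21)=9 [21,28)=9

i=0 t=1 v=6: → [0,7); WM=−∞
i=1 t=4 v=5: → [0,7); WM=3
i=2 t=5 v=7: → [0,7); WM=3
i=3 t=6 v=4: → [0,7); WM=5
i=4 t=6 v=4: → [0,7); WM=5
i=5 t=6 v=8: → [0,7); WM=5
i=6 t=8 v=5: → [7,14); WM=5
i=7 t=9 v=6: → [7,14); WM=8; [0,7) fires=8
i=8 t=11 v=6: → [7,14); WM=8
i=9 t=11 v=9: → [7,14); WM=10
i=10 t=13 v=2: → [7,14); WM=10
i=11 t=14 v=5: → [14,21); WM=13
i=12 t=15 v=9: → [14,21); WM=13
i=13 t=16 v=1: → [14,21); WM=15; [7,14) fires=9
i=14 t=14 v=6: → [14,21); WM=15
i=15 t=18 v=8: → [14,21); WM=17
i=16 t=19 v=8: → [14,21); WM=17
i=17 t=21 v=9: → [21,28); WM=20
i=18 t=15 v=8: DROP (t<20-1); WM=20
i=19 t=24 v=5: → [21,28); WM=23; [14,21) fires=9
i=20 t=17 v=3: DROP (t<23-1); WM=23
i=21 t=26 v=1: → [21,28); WM=25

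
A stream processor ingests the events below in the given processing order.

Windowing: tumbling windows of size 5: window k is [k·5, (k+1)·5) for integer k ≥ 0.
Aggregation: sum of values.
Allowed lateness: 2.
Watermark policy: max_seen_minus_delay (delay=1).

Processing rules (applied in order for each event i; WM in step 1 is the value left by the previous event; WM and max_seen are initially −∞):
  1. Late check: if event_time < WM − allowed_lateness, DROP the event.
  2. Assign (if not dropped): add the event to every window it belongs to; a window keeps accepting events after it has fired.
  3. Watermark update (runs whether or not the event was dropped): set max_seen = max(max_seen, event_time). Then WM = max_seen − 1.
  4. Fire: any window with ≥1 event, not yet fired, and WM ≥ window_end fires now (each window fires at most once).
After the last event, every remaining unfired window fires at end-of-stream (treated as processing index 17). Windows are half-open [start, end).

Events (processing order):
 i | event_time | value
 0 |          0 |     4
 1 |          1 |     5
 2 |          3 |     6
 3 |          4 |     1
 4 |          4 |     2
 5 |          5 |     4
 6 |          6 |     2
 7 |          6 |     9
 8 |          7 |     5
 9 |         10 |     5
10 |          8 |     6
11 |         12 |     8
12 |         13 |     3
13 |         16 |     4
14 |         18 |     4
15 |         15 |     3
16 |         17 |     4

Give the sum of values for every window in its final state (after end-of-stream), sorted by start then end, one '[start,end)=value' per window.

[0,5)=18 [5,10)=26 [10,15)=16 [15,20)=15

i=0 t=0 v=4: → [0,5); WM=-1
i=1 t=1 v=5: → [0,5); WM=0
i=2 t=3 v=6: → [0,5); WM=2
i=3 t=4 v=1: → [0,5); WM=3
i=4 t=4 v=2: → [0,5); WM=3
i=5 t=5 v=4: → [5,10); WM=4
i=6 t=6 v=2: → [5,10); WM=5; [0,5) fires=18
i=7 t=6 v=9: → [5,10); WM=5
i=8 t=7 v=5: → [5,10); WM=6
i=9 t=10 v=5: → [10,15); WM=9
i=10 t=8 v=6: → [5,10); WM=9
i=11 t=12 v=8: → [10,15); WM=11; [5,10) fires=26
i=12 t=13 v=3: → [10,15); WM=12
i=13 t=16 v=4: → [15,20); WM=15; [10,15) fires=16
i=14 t=18 v=4: → [15,20); WM=17
i=15 t=15 v=3: → [15,20); WM=17
i=16 t=17 v=4: → [15,20); WM=17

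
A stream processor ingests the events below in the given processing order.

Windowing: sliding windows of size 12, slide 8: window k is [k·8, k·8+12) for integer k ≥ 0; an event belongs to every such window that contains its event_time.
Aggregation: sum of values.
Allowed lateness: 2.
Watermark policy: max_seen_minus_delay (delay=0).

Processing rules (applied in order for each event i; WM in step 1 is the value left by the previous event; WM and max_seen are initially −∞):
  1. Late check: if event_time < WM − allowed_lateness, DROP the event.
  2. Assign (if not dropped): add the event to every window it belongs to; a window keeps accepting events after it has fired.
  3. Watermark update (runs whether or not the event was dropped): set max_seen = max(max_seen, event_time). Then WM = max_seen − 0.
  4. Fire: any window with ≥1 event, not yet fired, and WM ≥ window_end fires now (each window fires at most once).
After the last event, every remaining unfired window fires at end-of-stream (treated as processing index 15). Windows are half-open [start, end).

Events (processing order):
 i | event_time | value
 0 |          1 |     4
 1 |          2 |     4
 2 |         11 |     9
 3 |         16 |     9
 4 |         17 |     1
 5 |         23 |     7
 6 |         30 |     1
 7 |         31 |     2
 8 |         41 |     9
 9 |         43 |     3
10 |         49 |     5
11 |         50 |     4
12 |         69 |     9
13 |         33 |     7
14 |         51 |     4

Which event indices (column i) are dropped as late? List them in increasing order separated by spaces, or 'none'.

i=0 t=1 v=4: → [0,12); WM=1
i=1 t=2 v=4: → [0,12); WM=2
i=2 t=11 v=9: → [8,20),[0,12); WM=11
i=3 t=16 v=9: → [16,28),[8,20); WM=16; [0,12) fires=17
i=4 t=17 v=1: → [16,28),[8,20); WM=17
i=5 t=23 v=7: → [16,28); WM=23; [8,20) fires=19
i=6 t=30 v=1: → [24,36); WM=30; [16,28) fires=17
i=7 t=31 v=2: → [24,36); WM=31
i=8 t=41 v=9: → [40,52),[32,44); WM=41; [24,36) fires=3
i=9 t=43 v=3: → [40,52),[32,44); WM=43
i=10 t=49 v=5: → [48,60),[40,52); WM=49; [32,44) fires=12
i=11 t=50 v=4: → [48,60),[40,52); WM=50
i=12 t=69 v=9: → [64,76); WM=69; [40,52) fires=21 [48,60) fires=9
i=13 t=33 v=7: DROP (t<69-2); WM=69
i=14 t=51 v=4: DROP (t<69-2); WM=69

13 14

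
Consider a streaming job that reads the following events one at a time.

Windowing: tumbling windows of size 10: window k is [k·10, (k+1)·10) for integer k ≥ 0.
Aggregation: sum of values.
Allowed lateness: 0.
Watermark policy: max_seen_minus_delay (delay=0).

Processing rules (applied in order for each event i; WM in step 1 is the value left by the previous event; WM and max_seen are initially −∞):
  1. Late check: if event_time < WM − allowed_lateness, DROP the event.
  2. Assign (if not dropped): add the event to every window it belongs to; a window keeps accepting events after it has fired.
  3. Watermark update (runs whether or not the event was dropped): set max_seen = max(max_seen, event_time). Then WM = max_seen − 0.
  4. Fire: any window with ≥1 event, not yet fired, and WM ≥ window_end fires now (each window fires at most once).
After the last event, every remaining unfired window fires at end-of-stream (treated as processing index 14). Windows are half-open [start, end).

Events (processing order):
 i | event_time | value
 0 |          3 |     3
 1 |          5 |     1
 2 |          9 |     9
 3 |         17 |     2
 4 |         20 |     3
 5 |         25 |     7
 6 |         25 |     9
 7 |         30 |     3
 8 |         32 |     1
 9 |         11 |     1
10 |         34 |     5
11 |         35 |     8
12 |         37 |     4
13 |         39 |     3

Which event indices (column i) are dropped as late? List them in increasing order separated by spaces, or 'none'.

i=0 t=3 v=3: → [0,10); WM=3
i=1 t=5 v=1: → [0,10); WM=5
i=2 t=9 v=9: → [0,10); WM=9
i=3 t=17 v=2: → [10,20); WM=17; [0,10) fires=13
i=4 t=20 v=3: → [20,30); WM=20; [10,20) fires=2
i=5 t=25 v=7: → [20,30); WM=25
i=6 t=25 v=9: → [20,30); WM=25
i=7 t=30 v=3: → [30,40); WM=30; [20,30) fires=19
i=8 t=32 v=1: → [30,40); WM=32
i=9 t=11 v=1: DROP (t<32-0); WM=32
i=10 t=34 v=5: → [30,40); WM=34
i=11 t=35 v=8: → [30,40); WM=35
i=12 t=37 v=4: → [30,40); WM=37
i=13 t=39 v=3: → [30,40); WM=39

9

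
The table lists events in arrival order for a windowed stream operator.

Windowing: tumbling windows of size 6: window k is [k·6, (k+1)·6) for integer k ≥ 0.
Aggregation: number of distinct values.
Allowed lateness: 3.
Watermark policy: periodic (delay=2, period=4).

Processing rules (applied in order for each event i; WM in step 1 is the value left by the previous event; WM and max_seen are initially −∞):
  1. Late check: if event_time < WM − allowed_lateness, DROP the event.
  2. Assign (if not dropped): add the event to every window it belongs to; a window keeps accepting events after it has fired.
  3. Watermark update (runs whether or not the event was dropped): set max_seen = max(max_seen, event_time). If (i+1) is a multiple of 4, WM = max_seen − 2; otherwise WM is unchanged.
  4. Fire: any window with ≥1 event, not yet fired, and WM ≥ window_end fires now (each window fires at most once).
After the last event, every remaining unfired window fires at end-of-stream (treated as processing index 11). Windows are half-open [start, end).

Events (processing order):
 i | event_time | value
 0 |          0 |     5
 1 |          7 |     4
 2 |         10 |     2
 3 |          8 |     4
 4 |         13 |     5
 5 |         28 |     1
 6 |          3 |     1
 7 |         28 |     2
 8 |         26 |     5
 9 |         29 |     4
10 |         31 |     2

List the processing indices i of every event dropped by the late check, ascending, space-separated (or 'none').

6

i=0 t=0 v=5: → [0,6); WM=−∞
i=1 t=7 v=4: → [6,12); WM=−∞
i=2 t=10 v=2: → [6,12); WM=−∞
i=3 t=8 v=4: → [6,12); WM=8; [0,6) fires=1
i=4 t=13 v=5: → [12,18); WM=8
i=5 t=28 v=1: → [24,30); WM=8
i=6 t=3 v=1: DROP (t<8-3); WM=8
i=7 t=28 v=2: → [24,30); WM=26; [6,12) fires=2 [12,18) fires=1
i=8 t=26 v=5: → [24,30); WM=26
i=9 t=29 v=4: → [24,30); WM=26
i=10 t=31 v=2: → [30,36); WM=26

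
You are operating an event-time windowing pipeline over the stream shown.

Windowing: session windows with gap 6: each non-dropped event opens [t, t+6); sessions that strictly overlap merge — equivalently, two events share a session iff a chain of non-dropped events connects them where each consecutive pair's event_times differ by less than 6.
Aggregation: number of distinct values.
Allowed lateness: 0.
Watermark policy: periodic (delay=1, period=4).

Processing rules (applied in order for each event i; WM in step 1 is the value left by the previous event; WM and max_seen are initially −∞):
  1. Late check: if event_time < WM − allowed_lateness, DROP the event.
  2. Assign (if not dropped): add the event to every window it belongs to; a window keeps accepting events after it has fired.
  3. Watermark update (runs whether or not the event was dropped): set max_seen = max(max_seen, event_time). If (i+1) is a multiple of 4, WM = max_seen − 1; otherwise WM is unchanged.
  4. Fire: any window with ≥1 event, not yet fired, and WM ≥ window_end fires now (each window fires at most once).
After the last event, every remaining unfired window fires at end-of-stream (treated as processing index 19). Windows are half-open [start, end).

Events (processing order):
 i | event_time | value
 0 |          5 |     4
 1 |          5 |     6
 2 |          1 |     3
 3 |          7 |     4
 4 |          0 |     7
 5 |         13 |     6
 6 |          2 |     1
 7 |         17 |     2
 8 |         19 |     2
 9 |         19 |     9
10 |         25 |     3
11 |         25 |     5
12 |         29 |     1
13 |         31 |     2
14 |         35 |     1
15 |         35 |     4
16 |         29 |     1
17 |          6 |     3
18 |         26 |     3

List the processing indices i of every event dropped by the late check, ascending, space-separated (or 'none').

4 6 16 17 18

i=0 t=5 v=4: → [5,11); WM=−∞
i=1 t=5 v=6: → [5,11); WM=−∞
i=2 t=1 v=3: → [1,11); WM=−∞
i=3 t=7 v=4: → [1,13); WM=6
i=4 t=0 v=7: DROP (t<6-0); WM=6
i=5 t=13 v=6: → [13,19); WM=6
i=6 t=2 v=1: DROP (t<6-0); WM=6
i=7 t=17 v=2: → [13,23); WM=16
i=8 t=19 v=2: → [13,25); WM=16
i=9 t=19 v=9: → [13,25); WM=16
i=10 t=25 v=3: → [25,31); WM=16
i=11 t=25 v=5: → [25,31); WM=24
i=12 t=29 v=1: → [25,35); WM=24
i=13 t=31 v=2: → [25,37); WM=24
i=14 t=35 v=1: → [25,41); WM=24
i=15 t=35 v=4: → [25,41); WM=34
i=16 t=29 v=1: DROP (t<34-0); WM=34
i=17 t=6 v=3: DROP (t<34-0); WM=34
i=18 t=26 v=3: DROP (t<34-0); WM=34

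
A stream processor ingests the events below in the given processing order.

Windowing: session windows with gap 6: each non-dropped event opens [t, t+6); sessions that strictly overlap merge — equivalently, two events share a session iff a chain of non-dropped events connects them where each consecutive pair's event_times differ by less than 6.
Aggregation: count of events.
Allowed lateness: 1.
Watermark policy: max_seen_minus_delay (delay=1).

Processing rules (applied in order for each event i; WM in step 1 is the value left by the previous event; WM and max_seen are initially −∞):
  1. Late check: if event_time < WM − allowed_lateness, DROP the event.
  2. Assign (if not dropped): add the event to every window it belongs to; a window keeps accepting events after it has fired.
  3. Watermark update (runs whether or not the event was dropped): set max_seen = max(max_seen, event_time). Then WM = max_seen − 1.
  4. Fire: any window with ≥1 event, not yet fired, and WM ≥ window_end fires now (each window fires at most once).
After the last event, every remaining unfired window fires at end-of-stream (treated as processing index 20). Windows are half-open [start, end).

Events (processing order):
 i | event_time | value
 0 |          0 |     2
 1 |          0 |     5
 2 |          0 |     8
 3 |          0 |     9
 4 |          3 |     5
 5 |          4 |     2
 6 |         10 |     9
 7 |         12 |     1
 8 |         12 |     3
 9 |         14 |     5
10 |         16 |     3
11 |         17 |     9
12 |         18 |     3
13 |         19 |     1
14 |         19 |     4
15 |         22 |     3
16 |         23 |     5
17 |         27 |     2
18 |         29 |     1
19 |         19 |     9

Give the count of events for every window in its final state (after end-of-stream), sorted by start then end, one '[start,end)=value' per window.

i=0 t=0 v=2: → [0,6); WM=-1
i=1 t=0 v=5: → [0,6); WM=-1
i=2 t=0 v=8: → [0,6); WM=-1
i=3 t=0 v=9: → [0,6); WM=-1
i=4 t=3 v=5: → [0,9); WM=2
i=5 t=4 v=2: → [0,10); WM=3
i=6 t=10 v=9: → [10,16); WM=9
i=7 t=12 v=1: → [10,18); WM=11
i=8 t=12 v=3: → [10,18); WM=11
i=9 t=14 v=5: → [10,20); WM=13
i=10 t=16 v=3: → [10,22); WM=15
i=11 t=17 v=9: → [10,23); WM=16
i=12 t=18 v=3: → [10,24); WM=17
i=13 t=19 v=1: → [10,25); WM=18
i=14 t=19 v=4: → [10,25); WM=18
i=15 t=22 v=3: → [10,28); WM=21
i=16 t=23 v=5: → [10,29); WM=22
i=17 t=27 v=2: → [10,33); WM=26
i=18 t=29 v=1: → [10,35); WM=28
i=19 t=19 v=9: DROP (t<28-1); WM=28

[0,10)=6 [10,35)=13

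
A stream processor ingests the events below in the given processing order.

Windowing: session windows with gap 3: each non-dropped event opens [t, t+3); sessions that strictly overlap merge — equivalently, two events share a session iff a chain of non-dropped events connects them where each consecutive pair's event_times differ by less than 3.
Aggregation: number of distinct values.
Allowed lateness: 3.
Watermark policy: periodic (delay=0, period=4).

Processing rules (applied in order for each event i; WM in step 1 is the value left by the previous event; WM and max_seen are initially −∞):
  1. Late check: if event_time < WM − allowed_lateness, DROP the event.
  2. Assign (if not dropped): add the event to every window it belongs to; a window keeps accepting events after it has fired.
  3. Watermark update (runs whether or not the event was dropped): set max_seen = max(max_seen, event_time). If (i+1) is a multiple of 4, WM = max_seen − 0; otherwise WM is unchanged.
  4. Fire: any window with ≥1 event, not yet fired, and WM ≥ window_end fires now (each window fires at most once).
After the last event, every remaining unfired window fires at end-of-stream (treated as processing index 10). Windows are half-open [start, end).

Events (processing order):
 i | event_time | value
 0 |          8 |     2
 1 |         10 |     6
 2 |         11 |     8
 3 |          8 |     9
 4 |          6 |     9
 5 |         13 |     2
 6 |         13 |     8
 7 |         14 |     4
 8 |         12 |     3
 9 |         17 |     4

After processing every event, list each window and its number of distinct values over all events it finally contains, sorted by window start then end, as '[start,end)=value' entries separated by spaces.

i=0 t=8 v=2: → [8,11); WM=−∞
i=1 t=10 v=6: → [8,13); WM=−∞
i=2 t=11 v=8: → [8,14); WM=−∞
i=3 t=8 v=9: → [8,14); WM=11
i=4 t=6 v=9: DROP (t<11-3); WM=11
i=5 t=13 v=2: → [8,16); WM=11
i=6 t=13 v=8: → [8,16); WM=11
i=7 t=14 v=4: → [8,17); WM=14
i=8 t=12 v=3: → [8,17); WM=14
i=9 t=17 v=4: → [17,20); WM=14

[8,17)=6 [17,20)=1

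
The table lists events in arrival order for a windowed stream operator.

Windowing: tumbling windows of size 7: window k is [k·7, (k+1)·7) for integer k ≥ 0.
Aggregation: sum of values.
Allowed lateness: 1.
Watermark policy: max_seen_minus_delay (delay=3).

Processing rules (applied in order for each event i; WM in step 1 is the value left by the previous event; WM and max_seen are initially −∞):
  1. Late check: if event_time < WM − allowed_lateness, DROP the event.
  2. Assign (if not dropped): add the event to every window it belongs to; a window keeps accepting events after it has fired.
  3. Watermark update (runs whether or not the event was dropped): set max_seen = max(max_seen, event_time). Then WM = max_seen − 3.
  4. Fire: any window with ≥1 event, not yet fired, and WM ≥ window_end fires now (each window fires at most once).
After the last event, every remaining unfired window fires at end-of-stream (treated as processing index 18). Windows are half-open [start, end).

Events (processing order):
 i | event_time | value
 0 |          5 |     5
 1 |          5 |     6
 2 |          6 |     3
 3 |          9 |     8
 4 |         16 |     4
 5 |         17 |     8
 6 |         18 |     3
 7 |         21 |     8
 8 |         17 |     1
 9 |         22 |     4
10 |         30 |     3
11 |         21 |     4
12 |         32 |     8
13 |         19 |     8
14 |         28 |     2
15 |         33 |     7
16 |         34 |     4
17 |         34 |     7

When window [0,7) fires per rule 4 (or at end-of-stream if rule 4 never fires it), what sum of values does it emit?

i=0 t=5 v=5: → [0,7); WM=2
i=1 t=5 v=6: → [0,7); WM=2
i=2 t=6 v=3: → [0,7); WM=3
i=3 t=9 v=8: → [7,14); WM=6
i=4 t=16 v=4: → [14,21); WM=13; [0,7) fires=14
i=5 t=17 v=8: → [14,21); WM=14; [7,14) fires=8
i=6 t=18 v=3: → [14,21); WM=15
i=7 t=21 v=8: → [21,28); WM=18
i=8 t=17 v=1: → [14,21); WM=18
i=9 t=22 v=4: → [21,28); WM=19
i=10 t=30 v=3: → [28,35); WM=27; [14,21) fires=16
i=11 t=21 v=4: DROP (t<27-1); WM=27
i=12 t=32 v=8: → [28,35); WM=29; [21,28) fires=12
i=13 t=19 v=8: DROP (t<29-1); WM=29
i=14 t=28 v=2: → [28,35); WM=29
i=15 t=33 v=7: → [28,35); WM=30
i=16 t=34 v=4: → [28,35); WM=31
i=17 t=34 v=7: → [28,35); WM=31

14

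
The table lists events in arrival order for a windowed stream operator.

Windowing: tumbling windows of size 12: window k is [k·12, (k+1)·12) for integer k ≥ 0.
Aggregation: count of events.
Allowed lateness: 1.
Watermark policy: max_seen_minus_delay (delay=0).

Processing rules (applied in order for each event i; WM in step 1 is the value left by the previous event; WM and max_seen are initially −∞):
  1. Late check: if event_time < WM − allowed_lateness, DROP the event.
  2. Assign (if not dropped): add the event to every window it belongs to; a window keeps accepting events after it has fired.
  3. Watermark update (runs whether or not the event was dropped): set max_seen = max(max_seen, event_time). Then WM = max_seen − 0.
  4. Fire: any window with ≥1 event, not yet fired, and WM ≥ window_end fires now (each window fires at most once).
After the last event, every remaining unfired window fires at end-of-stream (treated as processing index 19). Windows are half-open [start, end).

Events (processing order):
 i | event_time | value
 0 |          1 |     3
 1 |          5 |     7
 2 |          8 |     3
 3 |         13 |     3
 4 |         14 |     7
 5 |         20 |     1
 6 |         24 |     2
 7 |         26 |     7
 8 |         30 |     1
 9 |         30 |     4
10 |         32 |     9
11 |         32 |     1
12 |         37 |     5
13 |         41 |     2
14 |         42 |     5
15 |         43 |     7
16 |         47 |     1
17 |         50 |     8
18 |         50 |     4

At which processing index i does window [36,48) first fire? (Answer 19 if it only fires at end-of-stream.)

i=0 t=1 v=3: → [0,12); WM=1
i=1 t=5 v=7: → [0,12); WM=5
i=2 t=8 v=3: → [0,12); WM=8
i=3 t=13 v=3: → [12,24); WM=13; [0,12) fires=3
i=4 t=14 v=7: → [12,24); WM=14
i=5 t=20 v=1: → [12,24); WM=20
i=6 t=24 v=2: → [24,36); WM=24; [12,24) fires=3
i=7 t=26 v=7: → [24,36); WM=26
i=8 t=30 v=1: → [24,36); WM=30
i=9 t=30 v=4: → [24,36); WM=30
i=10 t=32 v=9: → [24,36); WM=32
i=11 t=32 v=1: → [24,36); WM=32
i=12 t=37 v=5: → [36,48); WM=37; [24,36) fires=6
i=13 t=41 v=2: → [36,48); WM=41
i=14 t=42 v=5: → [36,48); WM=42
i=15 t=43 v=7: → [36,48); WM=43
i=16 t=47 v=1: → [36,48); WM=47
i=17 t=50 v=8: → [48,60); WM=50; [36,48) fires=5
i=18 t=50 v=4: → [48,60); WM=50

17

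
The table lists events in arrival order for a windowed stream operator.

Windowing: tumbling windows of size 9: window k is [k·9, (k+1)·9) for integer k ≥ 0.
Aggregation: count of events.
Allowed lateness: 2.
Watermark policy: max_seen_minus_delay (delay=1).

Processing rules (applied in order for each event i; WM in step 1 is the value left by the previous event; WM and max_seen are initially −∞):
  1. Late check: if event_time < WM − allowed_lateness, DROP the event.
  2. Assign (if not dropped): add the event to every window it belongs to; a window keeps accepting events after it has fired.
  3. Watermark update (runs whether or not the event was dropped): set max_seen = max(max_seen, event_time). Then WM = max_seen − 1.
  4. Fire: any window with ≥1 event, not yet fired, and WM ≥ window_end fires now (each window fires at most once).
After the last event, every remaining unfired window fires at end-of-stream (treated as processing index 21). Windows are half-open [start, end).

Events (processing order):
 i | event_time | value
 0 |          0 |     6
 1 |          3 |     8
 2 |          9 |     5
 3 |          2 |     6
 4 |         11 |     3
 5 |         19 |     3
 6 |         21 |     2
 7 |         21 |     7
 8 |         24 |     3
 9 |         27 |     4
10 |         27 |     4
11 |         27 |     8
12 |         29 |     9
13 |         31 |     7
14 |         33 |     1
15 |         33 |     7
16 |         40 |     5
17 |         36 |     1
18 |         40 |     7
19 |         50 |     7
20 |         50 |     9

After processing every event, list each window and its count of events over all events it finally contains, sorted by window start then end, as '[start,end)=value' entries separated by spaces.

[0,9)=2 [9,18)=2 [18,27)=4 [27,36)=7 [36,45)=2 [45,54)=2

i=0 t=0 v=6: → [0,9); WM=-1
i=1 t=3 v=8: → [0,9); WM=2
i=2 t=9 v=5: → [9,18); WM=8
i=3 t=2 v=6: DROP (t<8-2); WM=8
i=4 t=11 v=3: → [9,18); WM=10; [0,9) fires=2
i=5 t=19 v=3: → [18,27); WM=18; [9,18) fires=2
i=6 t=21 v=2: → [18,27); WM=20
i=7 t=21 v=7: → [18,27); WM=20
i=8 t=24 v=3: → [18,27); WM=23
i=9 t=27 v=4: → [27,36); WM=26
i=10 t=27 v=4: → [27,36); WM=26
i=11 t=27 v=8: → [27,36); WM=26
i=12 t=29 v=9: → [27,36); WM=28; [18,27) fires=4
i=13 t=31 v=7: → [27,36); WM=30
i=14 t=33 v=1: → [27,36); WM=32
i=15 t=33 v=7: → [27,36); WM=32
i=16 t=40 v=5: → [36,45); WM=39; [27,36) fires=7
i=17 t=36 v=1: DROP (t<39-2); WM=39
i=18 t=40 v=7: → [36,45); WM=39
i=19 t=50 v=7: → [45,54); WM=49; [36,45) fires=2
i=20 t=50 v=9: → [45,54); WM=49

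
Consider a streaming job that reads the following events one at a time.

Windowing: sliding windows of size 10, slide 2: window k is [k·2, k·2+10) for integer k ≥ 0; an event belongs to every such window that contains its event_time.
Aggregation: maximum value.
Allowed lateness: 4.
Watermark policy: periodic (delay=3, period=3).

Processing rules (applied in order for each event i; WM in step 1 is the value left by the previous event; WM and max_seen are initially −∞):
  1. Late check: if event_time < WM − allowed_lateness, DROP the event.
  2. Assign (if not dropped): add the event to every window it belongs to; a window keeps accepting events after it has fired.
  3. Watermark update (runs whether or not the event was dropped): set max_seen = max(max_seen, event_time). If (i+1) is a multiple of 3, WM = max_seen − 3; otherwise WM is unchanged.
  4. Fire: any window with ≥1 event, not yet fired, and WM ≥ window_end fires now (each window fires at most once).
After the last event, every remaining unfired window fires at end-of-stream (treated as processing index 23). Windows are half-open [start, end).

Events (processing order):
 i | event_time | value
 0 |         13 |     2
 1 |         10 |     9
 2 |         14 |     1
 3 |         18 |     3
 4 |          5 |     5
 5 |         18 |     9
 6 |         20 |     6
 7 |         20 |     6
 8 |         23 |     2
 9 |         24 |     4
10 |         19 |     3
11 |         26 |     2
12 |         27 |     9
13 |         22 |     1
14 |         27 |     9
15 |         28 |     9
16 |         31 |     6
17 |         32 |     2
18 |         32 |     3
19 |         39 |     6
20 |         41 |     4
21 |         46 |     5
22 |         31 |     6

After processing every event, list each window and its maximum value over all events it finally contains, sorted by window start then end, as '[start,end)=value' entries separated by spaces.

i=0 t=13 v=2: → [12,22),[10,20),[8,18),[6,16),[4,14); WM=−∞
i=1 t=10 v=9: → [10,20),[8,18),[6,16),[4,14),[2,12); WM=−∞
i=2 t=14 v=1: → [14,24),[12,22),[10,20),[8,18),[6,16); WM=11
i=3 t=18 v=3: → [18,28),[16,26),[14,24),[12,22),[10,20); WM=11
i=4 t=5 v=5: DROP (t<11-4); WM=11
i=5 t=18 v=9: → [18,28),[16,26),[14,24),[12,22),[10,20); WM=15; [2,12) fires=9 [4,14) fires=9
i=6 t=20 v=6: → [20,30),[18,28),[16,26),[14,24),[12,22); WM=15
i=7 t=20 v=6: → [20,30),[18,28),[16,26),[14,24),[12,22); WM=15
i=8 t=23 v=2: → [22,32),[20,30),[18,28),[16,26),[14,24); WM=20; [6,16) fires=9 [8,18) fires=9 [10,20) fires=9
i=9 t=24 v=4: → [24,34),[22,32),[20,30),[18,28),[16,26); WM=20
i=10 t=19 v=3: → [18,28),[16,26),[14,24),[12,22),[10,20); WM=20
i=11 t=26 v=2: → [26,36),[24,34),[22,32),[20,30),[18,28); WM=23; [12,22) fires=9
i=12 t=27 v=9: → [26,36),[24,34),[22,32),[20,30),[18,28); WM=23
i=13 t=22 v=1: → [22,32),[20,30),[18,28),[16,26),[14,24); WM=23
i=14 t=27 v=9: → [26,36),[24,34),[22,32),[20,30),[18,28); WM=24; [14,24) fires=9
i=15 t=28 v=9: → [28,38),[26,36),[24,34),[22,32),[20,30); WM=24
i=16 t=31 v=6: → [30,40),[28,38),[26,36),[24,34),[22,32); WM=24
i=17 t=32 v=2: → [32,42),[30,40),[28,38),[26,36),[24,34); WM=29; [16,26) fires=9 [18,28) fires=9
i=18 t=32 v=3: → [32,42),[30,40),[28,38),[26,36),[24,34); WM=29
i=19 t=39 v=6: → [38,48),[36,46),[34,44),[32,42),[30,40); WM=29
i=20 t=41 v=4: → [40,50),[38,48),[36,46),[34,44),[32,42); WM=38; [20,30) fires=9 [22,32) fires=9 [24,34) fires=9 [26,36) fires=9 [28,38) fires=9
i=21 t=46 v=5: → [46,56),[44,54),[42,52),[40,50),[38,48); WM=38
i=22 t=31 v=6: DROP (t<38-4); WM=38

[2,12)=9 [4,14)=9 [6,16)=9 [8,18)=9 [10,20)=9 [12,22)=9 [14,24)=9 [16,26)=9 [18,28)=9 [20,30)=9 [22,32)=9 [24,34)=9 [26,36)=9 [28,38)=9 [30,40)=6 [32,42)=6 [34,44)=6 [36,46)=6 [38,48)=6 [40,50)=5 [42,52)=5 [44,54)=5 [46,56)=5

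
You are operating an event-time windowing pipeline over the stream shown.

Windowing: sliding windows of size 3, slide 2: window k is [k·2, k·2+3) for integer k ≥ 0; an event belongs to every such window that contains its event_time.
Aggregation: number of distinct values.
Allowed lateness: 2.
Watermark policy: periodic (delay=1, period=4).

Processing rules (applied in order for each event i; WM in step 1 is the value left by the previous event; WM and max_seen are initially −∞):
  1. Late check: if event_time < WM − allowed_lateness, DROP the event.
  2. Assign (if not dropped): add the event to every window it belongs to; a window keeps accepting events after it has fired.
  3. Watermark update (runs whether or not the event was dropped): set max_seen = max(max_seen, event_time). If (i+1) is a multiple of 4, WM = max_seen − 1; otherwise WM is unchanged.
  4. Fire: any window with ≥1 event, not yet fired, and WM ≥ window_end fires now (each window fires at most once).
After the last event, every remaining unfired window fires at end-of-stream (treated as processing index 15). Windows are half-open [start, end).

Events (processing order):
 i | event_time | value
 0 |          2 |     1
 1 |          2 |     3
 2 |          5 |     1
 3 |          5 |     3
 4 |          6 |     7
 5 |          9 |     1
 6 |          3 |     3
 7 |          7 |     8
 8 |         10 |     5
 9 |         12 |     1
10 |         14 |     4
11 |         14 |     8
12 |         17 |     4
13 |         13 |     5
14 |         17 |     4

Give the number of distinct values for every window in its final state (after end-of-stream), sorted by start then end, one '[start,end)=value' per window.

[0,3)=2 [2,5)=2 [4,7)=3 [6,9)=2 [8,11)=2 [10,13)=2 [12,15)=4 [14,17)=2 [16,19)=1

i=0 t=2 v=1: → [2,5),[0,3); WM=−∞
i=1 t=2 v=3: → [2,5),[0,3); WM=−∞
i=2 t=5 v=1: → [4,7); WM=−∞
i=3 t=5 v=3: → [4,7); WM=4; [0,3) fires=2
i=4 t=6 v=7: → [6,9),[4,7); WM=4
i=5 t=9 v=1: → [8,11); WM=4
i=6 t=3 v=3: → [2,5); WM=4
i=7 t=7 v=8: → [6,9); WM=8; [2,5) fires=2 [4,7) fires=3
i=8 t=10 v=5: → [10,13),[8,11); WM=8
i=9 t=12 v=1: → [12,15),[10,13); WM=8
i=10 t=14 v=4: → [14,17),[12,15); WM=8
i=11 t=14 v=8: → [14,17),[12,15); WM=13; [6,9) fires=2 [8,11) fires=2 [10,13) fires=2
i=12 t=17 v=4: → [16,19); WM=13
i=13 t=13 v=5: → [12,15); WM=13
i=14 t=17 v=4: → [16,19); WM=13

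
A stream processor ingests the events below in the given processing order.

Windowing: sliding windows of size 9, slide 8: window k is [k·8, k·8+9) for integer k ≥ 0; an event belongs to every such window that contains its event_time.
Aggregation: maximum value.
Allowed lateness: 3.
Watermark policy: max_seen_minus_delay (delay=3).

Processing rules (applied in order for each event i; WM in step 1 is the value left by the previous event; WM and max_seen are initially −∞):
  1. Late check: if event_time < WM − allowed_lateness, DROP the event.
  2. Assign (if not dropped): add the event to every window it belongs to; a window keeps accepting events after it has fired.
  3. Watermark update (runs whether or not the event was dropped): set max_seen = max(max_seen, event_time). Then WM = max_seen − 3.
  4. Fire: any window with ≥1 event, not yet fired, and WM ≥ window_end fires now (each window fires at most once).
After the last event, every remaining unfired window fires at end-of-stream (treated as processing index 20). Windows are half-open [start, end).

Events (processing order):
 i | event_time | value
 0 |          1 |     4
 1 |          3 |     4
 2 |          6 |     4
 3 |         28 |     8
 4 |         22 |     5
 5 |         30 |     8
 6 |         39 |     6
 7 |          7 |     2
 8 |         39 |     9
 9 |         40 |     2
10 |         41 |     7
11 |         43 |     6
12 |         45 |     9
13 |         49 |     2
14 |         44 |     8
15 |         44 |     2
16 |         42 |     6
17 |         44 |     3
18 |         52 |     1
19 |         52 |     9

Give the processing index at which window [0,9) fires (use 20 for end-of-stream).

3

i=0 t=1 v=4: → [0,9); WM=-2
i=1 t=3 v=4: → [0,9); WM=0
i=2 t=6 v=4: → [0,9); WM=3
i=3 t=28 v=8: → [24,33); WM=25; [0,9) fires=4
i=4 t=22 v=5: → [16,25); WM=25; [16,25) fires=5
i=5 t=30 v=8: → [24,33); WM=27
i=6 t=39 v=6: → [32,41); WM=36; [24,33) fires=8
i=7 t=7 v=2: DROP (t<36-3); WM=36
i=8 t=39 v=9: → [32,41); WM=36
i=9 t=40 v=2: → [40,49),[32,41); WM=37
i=10 t=41 v=7: → [40,49); WM=38
i=11 t=43 v=6: → [40,49); WM=40
i=12 t=45 v=9: → [40,49); WM=42; [32,41) fires=9
i=13 t=49 v=2: → [48,57); WM=46
i=14 t=44 v=8: → [40,49); WM=46
i=15 t=44 v=2: → [40,49); WM=46
i=16 t=42 v=6: DROP (t<46-3); WM=46
i=17 t=44 v=3: → [40,49); WM=46
i=18 t=52 v=1: → [48,57); WM=49; [40,49) fires=9
i=19 t=52 v=9: → [48,57); WM=49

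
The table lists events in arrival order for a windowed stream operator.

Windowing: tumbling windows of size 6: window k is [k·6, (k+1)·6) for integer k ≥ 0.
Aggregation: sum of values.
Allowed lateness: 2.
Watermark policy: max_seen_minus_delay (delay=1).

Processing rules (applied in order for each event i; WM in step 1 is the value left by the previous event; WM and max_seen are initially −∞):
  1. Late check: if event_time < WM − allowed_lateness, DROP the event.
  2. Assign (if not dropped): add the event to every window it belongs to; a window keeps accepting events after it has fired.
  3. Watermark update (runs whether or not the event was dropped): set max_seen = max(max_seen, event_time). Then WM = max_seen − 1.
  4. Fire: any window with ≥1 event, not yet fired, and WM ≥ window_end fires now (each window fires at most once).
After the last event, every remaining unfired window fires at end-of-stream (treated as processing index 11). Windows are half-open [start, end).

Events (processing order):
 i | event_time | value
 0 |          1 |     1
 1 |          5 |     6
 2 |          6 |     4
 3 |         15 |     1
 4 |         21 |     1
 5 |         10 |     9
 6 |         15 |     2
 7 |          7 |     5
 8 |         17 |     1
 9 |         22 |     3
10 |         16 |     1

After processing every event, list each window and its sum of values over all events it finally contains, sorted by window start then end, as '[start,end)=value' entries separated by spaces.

i=0 t=1 v=1: → [0,6); WM=0
i=1 t=5 v=6: → [0,6); WM=4
i=2 t=6 v=4: → [6,12); WM=5
i=3 t=15 v=1: → [12,18); WM=14; [0,6) fires=7 [6,12) fires=4
i=4 t=21 v=1: → [18,24); WM=20; [12,18) fires=1
i=5 t=10 v=9: DROP (t<20-2); WM=20
i=6 t=15 v=2: DROP (t<20-2); WM=20
i=7 t=7 v=5: DROP (t<20-2); WM=20
i=8 t=17 v=1: DROP (t<20-2); WM=20
i=9 t=22 v=3: → [18,24); WM=21
i=10 t=16 v=1: DROP (t<21-2); WM=21

[0,6)=7 [6,12)=4 [12,18)=1 [18,24)=4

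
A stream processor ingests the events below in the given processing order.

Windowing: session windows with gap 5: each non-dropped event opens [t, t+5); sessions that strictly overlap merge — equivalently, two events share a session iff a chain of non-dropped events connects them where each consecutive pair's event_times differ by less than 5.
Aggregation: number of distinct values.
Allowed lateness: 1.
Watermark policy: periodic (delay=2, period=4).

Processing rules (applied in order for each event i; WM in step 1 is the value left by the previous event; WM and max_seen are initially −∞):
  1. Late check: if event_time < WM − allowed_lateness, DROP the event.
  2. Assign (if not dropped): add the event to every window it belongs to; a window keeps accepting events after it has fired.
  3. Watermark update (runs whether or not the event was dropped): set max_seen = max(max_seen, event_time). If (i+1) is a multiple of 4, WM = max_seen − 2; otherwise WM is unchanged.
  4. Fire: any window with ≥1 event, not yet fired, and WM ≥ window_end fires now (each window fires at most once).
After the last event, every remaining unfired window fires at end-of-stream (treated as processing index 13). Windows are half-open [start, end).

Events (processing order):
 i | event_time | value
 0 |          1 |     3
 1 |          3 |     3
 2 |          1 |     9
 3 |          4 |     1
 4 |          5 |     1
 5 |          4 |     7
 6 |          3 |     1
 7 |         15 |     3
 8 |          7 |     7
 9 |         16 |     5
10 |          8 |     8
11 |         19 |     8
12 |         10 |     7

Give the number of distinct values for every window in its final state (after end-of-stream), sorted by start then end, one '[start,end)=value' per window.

i=0 t=1 v=3: → [1,6); WM=−∞
i=1 t=3 v=3: → [1,8); WM=−∞
i=2 t=1 v=9: → [1,8); WM=−∞
i=3 t=4 v=1: → [1,9); WM=2
i=4 t=5 v=1: → [1,10); WM=2
i=5 t=4 v=7: → [1,10); WM=2
i=6 t=3 v=1: → [1,10); WM=2
i=7 t=15 v=3: → [15,20); WM=13
i=8 t=7 v=7: DROP (t<13-1); WM=13
i=9 t=16 v=5: → [15,21); WM=13
i=10 t=8 v=8: DROP (t<13-1); WM=13
i=11 t=19 v=8: → [15,24); WM=17
i=12 t=10 v=7: DROP (t<17-1); WM=17

[1,10)=4 [15,24)=3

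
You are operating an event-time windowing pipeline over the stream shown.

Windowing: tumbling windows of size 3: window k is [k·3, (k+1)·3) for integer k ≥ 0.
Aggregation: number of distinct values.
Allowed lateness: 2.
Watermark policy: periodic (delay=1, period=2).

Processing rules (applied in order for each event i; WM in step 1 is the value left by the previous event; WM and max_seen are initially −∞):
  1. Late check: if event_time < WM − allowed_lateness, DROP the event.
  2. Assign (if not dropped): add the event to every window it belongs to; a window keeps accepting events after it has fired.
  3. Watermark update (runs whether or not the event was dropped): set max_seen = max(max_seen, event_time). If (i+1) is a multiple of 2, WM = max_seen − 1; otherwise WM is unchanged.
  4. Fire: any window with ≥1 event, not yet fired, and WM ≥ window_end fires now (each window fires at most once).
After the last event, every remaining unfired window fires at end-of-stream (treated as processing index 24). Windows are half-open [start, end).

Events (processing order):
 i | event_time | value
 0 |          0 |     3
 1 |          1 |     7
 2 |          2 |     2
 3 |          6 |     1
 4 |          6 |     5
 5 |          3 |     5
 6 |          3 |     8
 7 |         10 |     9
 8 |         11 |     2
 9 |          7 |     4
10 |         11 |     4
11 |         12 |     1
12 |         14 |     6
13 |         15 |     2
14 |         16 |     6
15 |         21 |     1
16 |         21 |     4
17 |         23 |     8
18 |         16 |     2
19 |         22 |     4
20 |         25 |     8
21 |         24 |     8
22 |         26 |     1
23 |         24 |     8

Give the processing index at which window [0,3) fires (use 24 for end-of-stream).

i=0 t=0 v=3: → [0,3); WM=−∞
i=1 t=1 v=7: → [0,3); WM=0
i=2 t=2 v=2: → [0,3); WM=0
i=3 t=6 v=1: → [6,9); WM=5; [0,3) fires=3
i=4 t=6 v=5: → [6,9); WM=5
i=5 t=3 v=5: → [3,6); WM=5
i=6 t=3 v=8: → [3,6); WM=5
i=7 t=10 v=9: → [9,12); WM=9; [3,6) fires=2 [6,9) fires=2
i=8 t=11 v=2: → [9,12); WM=9
i=9 t=7 v=4: → [6,9); WM=10
i=10 t=11 v=4: → [9,12); WM=10
i=11 t=12 v=1: → [12,15); WM=11
i=12 t=14 v=6: → [12,15); WM=11
i=13 t=15 v=2: → [15,18); WM=14; [9,12) fires=3
i=14 t=16 v=6: → [15,18); WM=14
i=15 t=21 v=1: → [21,24); WM=20; [12,15) fires=2 [15,18) fires=2
i=16 t=21 v=4: → [21,24); WM=20
i=17 t=23 v=8: → [21,24); WM=22
i=18 t=16 v=2: DROP (t<22-2); WM=22
i=19 t=22 v=4: → [21,24); WM=22
i=20 t=25 v=8: → [24,27); WM=22
i=21 t=24 v=8: → [24,27); WM=24; [21,24) fires=3
i=22 t=26 v=1: → [24,27); WM=24
i=23 t=24 v=8: → [24,27); WM=25

3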